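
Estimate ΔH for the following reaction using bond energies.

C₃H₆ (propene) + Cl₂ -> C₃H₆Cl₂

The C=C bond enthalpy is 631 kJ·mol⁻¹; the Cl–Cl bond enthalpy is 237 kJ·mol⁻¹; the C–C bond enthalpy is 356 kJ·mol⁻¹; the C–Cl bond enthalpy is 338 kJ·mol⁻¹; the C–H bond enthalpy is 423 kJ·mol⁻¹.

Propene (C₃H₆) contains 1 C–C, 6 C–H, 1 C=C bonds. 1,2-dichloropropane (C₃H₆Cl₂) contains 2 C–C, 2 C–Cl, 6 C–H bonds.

ΔH ≈ −164 kJ

Bonds broken (reactants):
  C–C: 1 × 356 = 356
  C–H: 6 × 423 = 2538
  C=C: 1 × 631 = 631
  Cl–Cl: 1 × 237 = 237
  Σ(broken) = 3762 kJ
Bonds formed (products):
  C–C: 2 × 356 = 712
  C–Cl: 2 × 338 = 676
  C–H: 6 × 423 = 2538
  Σ(formed) = 3926 kJ
ΔH = Σ(broken) − Σ(formed) = 3762 − 3926 = −164 kJ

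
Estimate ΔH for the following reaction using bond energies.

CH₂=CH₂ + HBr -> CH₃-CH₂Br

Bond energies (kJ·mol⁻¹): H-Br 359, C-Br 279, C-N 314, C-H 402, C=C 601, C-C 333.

ΔH ≈ −54 kJ

Bonds broken (reactants):
  C-H: 4 × 402 = 1608
  C=C: 1 × 601 = 601
  H-Br: 1 × 359 = 359
  Σ(broken) = 2568 kJ
Bonds formed (products):
  C-Br: 1 × 279 = 279
  C-C: 1 × 333 = 333
  C-H: 5 × 402 = 2010
  Σ(formed) = 2622 kJ
ΔH = Σ(broken) − Σ(formed) = 2568 − 2622 = −54 kJ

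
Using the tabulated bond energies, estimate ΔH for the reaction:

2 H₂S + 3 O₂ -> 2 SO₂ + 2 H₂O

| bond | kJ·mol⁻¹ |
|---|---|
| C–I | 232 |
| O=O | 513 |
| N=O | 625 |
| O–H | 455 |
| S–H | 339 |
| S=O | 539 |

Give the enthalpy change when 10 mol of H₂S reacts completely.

Bonds broken (reactants):
  O=O: 3 × 513 = 1539
  S–H: 4 × 339 = 1356
  Σ(broken) = 2895 kJ
Bonds formed (products):
  O–H: 4 × 455 = 1820
  S=O: 4 × 539 = 2156
  Σ(formed) = 3976 kJ
ΔH = Σ(broken) − Σ(formed) = 2895 − 3976 = −1081 kJ
For 5× the reaction as written: 5 × (−1081) = −5405 kJ

ΔH = −5405 kJ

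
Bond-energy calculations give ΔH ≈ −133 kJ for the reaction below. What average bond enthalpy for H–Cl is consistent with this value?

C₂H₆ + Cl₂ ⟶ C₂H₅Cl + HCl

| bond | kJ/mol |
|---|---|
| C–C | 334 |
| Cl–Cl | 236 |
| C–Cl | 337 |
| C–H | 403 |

D(H–Cl) ≈ 435 kJ/mol

Let D be the H–Cl bond energy.
Σ(broken) = 1×334 + 6×403 + 1×236 = 2988
Σ(formed) = 1×334 + 1×337 + 5×403 + 1×D = 2686 + D
ΔH = Σ(broken) − Σ(formed) = (2988) − (2686 + D) = +302 − D
Setting this equal to −133 kJ gives D = 435 kJ/mol.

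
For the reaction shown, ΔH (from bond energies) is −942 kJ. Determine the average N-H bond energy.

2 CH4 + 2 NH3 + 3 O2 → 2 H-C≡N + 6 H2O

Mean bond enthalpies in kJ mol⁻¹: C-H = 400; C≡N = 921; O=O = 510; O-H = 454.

D(N-H) ≈ 403 kJ/mol

Let D be the N-H bond energy.
Σ(broken) = 8×400 + 6×D + 3×510 = 4730 + 6D
Σ(formed) = 2×921 + 2×400 + 12×454 = 8090
ΔH = Σ(broken) − Σ(formed) = (4730 + 6D) − (8090) = −3360 + 6D
Setting this equal to −942 kJ gives 6D = 2418, so D = 403 kJ/mol.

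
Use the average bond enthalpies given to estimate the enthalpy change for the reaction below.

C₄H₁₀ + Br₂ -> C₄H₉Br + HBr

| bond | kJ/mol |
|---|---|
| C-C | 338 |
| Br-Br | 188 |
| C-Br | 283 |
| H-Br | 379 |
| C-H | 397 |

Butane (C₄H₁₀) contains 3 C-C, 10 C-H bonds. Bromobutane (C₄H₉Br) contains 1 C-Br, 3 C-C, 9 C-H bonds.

ΔH ≈ −77 kJ

Bonds broken (reactants):
  Br-Br: 1 × 188 = 188
  C-C: 3 × 338 = 1014
  C-H: 10 × 397 = 3970
  Σ(broken) = 5172 kJ
Bonds formed (products):
  C-Br: 1 × 283 = 283
  C-C: 3 × 338 = 1014
  C-H: 9 × 397 = 3573
  H-Br: 1 × 379 = 379
  Σ(formed) = 5249 kJ
ΔH = Σ(broken) − Σ(formed) = 5172 − 5249 = −77 kJ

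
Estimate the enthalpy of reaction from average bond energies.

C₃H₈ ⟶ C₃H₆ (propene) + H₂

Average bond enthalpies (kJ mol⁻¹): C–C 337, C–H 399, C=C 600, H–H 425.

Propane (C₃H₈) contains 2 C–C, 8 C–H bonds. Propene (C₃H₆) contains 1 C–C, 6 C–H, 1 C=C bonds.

Bonds broken (reactants):
  C–C: 2 × 337 = 674
  C–H: 8 × 399 = 3192
  Σ(broken) = 3866 kJ
Bonds formed (products):
  C–C: 1 × 337 = 337
  C–H: 6 × 399 = 2394
  C=C: 1 × 600 = 600
  H–H: 1 × 425 = 425
  Σ(formed) = 3756 kJ
ΔH = Σ(broken) − Σ(formed) = 3866 − 3756 = +110 kJ

ΔH ≈ +110 kJ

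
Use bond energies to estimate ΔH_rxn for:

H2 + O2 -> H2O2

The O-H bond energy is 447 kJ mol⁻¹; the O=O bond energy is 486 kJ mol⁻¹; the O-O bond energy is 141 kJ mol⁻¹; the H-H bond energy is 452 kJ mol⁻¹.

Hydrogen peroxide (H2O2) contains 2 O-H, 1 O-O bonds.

ΔH ≈ −97 kJ

Bonds broken (reactants):
  H-H: 1 × 452 = 452
  O=O: 1 × 486 = 486
  Σ(broken) = 938 kJ
Bonds formed (products):
  O-H: 2 × 447 = 894
  O-O: 1 × 141 = 141
  Σ(formed) = 1035 kJ
ΔH = Σ(broken) − Σ(formed) = 938 − 1035 = −97 kJ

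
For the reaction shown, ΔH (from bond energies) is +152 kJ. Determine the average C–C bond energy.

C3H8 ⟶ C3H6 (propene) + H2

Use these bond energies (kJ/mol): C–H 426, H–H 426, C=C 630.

Let D be the C–C bond energy.
Σ(broken) = 2×D + 8×426 = 3408 + 2D
Σ(formed) = 1×D + 6×426 + 1×630 + 1×426 = 3612 + D
ΔH = Σ(broken) − Σ(formed) = (3408 + 2D) − (3612 + D) = −204 + D
Setting this equal to +152 kJ gives D = 356 kJ/mol.

D(C–C) ≈ 356 kJ/mol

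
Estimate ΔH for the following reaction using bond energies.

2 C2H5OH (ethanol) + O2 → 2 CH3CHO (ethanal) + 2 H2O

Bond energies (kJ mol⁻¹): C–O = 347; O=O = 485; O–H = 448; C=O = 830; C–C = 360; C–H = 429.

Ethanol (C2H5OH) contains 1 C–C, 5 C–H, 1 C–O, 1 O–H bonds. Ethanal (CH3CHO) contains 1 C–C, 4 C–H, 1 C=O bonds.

Bonds broken (reactants):
  C–C: 2 × 360 = 720
  C–H: 10 × 429 = 4290
  C–O: 2 × 347 = 694
  O–H: 2 × 448 = 896
  O=O: 1 × 485 = 485
  Σ(broken) = 7085 kJ
Bonds formed (products):
  C–C: 2 × 360 = 720
  C–H: 8 × 429 = 3432
  C=O: 2 × 830 = 1660
  O–H: 4 × 448 = 1792
  Σ(formed) = 7604 kJ
ΔH = Σ(broken) − Σ(formed) = 7085 − 7604 = −519 kJ

ΔH ≈ −519 kJ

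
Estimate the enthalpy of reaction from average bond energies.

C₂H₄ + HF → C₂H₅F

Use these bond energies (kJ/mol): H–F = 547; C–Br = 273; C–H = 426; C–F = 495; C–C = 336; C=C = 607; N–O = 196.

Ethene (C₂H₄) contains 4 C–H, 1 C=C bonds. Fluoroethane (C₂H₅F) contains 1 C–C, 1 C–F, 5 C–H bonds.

Bonds broken (reactants):
  C–H: 4 × 426 = 1704
  C=C: 1 × 607 = 607
  H–F: 1 × 547 = 547
  Σ(broken) = 2858 kJ
Bonds formed (products):
  C–C: 1 × 336 = 336
  C–F: 1 × 495 = 495
  C–H: 5 × 426 = 2130
  Σ(formed) = 2961 kJ
ΔH = Σ(broken) − Σ(formed) = 2858 − 2961 = −103 kJ

ΔH ≈ −103 kJ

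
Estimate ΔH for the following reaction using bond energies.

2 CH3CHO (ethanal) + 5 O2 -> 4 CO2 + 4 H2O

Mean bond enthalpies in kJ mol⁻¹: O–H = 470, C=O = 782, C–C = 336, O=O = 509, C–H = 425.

ΔH ≈ −1835 kJ

Bonds broken (reactants):
  C–C: 2 × 336 = 672
  C–H: 8 × 425 = 3400
  C=O: 2 × 782 = 1564
  O=O: 5 × 509 = 2545
  Σ(broken) = 8181 kJ
Bonds formed (products):
  C=O: 8 × 782 = 6256
  O–H: 8 × 470 = 3760
  Σ(formed) = 10016 kJ
ΔH = Σ(broken) − Σ(formed) = 8181 − 10016 = −1835 kJ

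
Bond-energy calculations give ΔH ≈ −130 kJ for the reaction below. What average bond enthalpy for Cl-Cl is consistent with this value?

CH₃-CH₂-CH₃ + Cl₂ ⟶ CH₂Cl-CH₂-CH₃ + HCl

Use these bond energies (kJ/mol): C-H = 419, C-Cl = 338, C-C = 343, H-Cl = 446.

Let D be the Cl-Cl bond energy.
Σ(broken) = 2×343 + 8×419 + 1×D = 4038 + D
Σ(formed) = 2×343 + 1×338 + 7×419 + 1×446 = 4403
ΔH = Σ(broken) − Σ(formed) = (4038 + D) − (4403) = −365 + D
Setting this equal to −130 kJ gives D = 235 kJ/mol.

D(Cl-Cl) ≈ 235 kJ/mol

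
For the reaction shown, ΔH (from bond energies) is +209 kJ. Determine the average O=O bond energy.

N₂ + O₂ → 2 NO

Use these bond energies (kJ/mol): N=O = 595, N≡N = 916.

D(O=O) ≈ 483 kJ/mol

Let D be the O=O bond energy.
Σ(broken) = 1×916 + 1×D = 916 + D
Σ(formed) = 2×595 = 1190
ΔH = Σ(broken) − Σ(formed) = (916 + D) − (1190) = −274 + D
Setting this equal to +209 kJ gives D = 483 kJ/mol.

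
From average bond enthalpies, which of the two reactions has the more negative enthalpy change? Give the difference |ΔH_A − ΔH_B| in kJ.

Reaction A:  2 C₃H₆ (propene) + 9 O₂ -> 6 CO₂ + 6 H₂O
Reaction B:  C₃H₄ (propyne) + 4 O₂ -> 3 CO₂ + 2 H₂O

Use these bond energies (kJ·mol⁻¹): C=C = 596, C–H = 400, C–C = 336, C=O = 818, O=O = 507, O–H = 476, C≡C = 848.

Reaction A:
  Bonds broken (reactants):
    C–C: 2 × 336 = 672
    C–H: 12 × 400 = 4800
    C=C: 2 × 596 = 1192
    O=O: 9 × 507 = 4563
    Σ(broken) = 11227 kJ
  Bonds formed (products):
    C=O: 12 × 818 = 9816
    O–H: 12 × 476 = 5712
    Σ(formed) = 15528 kJ
  ΔH_A = 11227 − 15528 = −4301 kJ
Reaction B:
  Bonds broken (reactants):
    C≡C: 1 × 848 = 848
    C–C: 1 × 336 = 336
    C–H: 4 × 400 = 1600
    O=O: 4 × 507 = 2028
    Σ(broken) = 4812 kJ
  Bonds formed (products):
    C=O: 6 × 818 = 4908
    O–H: 4 × 476 = 1904
    Σ(formed) = 6812 kJ
  ΔH_B = 4812 − 6812 = −2000 kJ
ΔH_A − ΔH_B = −2301 kJ, so reaction A has the more negative ΔH; |ΔH_A − ΔH_B| = 2301 kJ.

Reaction A, by 2301 kJ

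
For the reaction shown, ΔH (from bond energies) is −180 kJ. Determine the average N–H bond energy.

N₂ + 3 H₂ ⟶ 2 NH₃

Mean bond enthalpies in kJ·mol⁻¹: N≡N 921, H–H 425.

Let D be the N–H bond energy.
Σ(broken) = 3×425 + 1×921 = 2196
Σ(formed) = 6×D = 6D
ΔH = Σ(broken) − Σ(formed) = (2196) − (6D) = +2196 − 6D
Setting this equal to −180 kJ gives 6D = 2376, so D = 396 kJ/mol.

D(N–H) ≈ 396 kJ/mol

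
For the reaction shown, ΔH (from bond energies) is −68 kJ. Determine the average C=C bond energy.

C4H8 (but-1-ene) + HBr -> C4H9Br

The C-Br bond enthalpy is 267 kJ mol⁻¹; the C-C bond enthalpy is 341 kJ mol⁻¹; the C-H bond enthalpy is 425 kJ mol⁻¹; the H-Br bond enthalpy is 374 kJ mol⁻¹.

D(C=C) ≈ 591 kJ/mol

Let D be the C=C bond energy.
Σ(broken) = 2×341 + 8×425 + 1×D + 1×374 = 4456 + D
Σ(formed) = 1×267 + 3×341 + 9×425 = 5115
ΔH = Σ(broken) − Σ(formed) = (4456 + D) − (5115) = −659 + D
Setting this equal to −68 kJ gives D = 591 kJ/mol.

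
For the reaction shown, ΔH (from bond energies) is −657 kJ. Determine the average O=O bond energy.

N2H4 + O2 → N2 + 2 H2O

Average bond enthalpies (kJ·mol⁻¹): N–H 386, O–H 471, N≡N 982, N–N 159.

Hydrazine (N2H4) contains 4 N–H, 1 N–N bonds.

D(O=O) ≈ 506 kJ/mol

Let D be the O=O bond energy.
Σ(broken) = 4×386 + 1×159 + 1×D = 1703 + D
Σ(formed) = 1×982 + 4×471 = 2866
ΔH = Σ(broken) − Σ(formed) = (1703 + D) − (2866) = −1163 + D
Setting this equal to −657 kJ gives D = 506 kJ/mol.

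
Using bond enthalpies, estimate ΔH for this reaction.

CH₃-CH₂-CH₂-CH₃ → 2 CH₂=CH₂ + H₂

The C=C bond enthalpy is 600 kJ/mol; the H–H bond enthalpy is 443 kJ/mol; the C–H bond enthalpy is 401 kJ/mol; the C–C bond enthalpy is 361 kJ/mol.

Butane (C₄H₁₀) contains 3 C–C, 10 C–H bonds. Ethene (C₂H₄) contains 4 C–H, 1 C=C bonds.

ΔH ≈ +242 kJ

Bonds broken (reactants):
  C–C: 3 × 361 = 1083
  C–H: 10 × 401 = 4010
  Σ(broken) = 5093 kJ
Bonds formed (products):
  C–H: 8 × 401 = 3208
  C=C: 2 × 600 = 1200
  H–H: 1 × 443 = 443
  Σ(formed) = 4851 kJ
ΔH = Σ(broken) − Σ(formed) = 5093 − 4851 = +242 kJ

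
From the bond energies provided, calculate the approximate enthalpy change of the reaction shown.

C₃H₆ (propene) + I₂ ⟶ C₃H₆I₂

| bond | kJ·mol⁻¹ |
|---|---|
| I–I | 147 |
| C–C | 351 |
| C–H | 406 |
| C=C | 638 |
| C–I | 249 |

Bonds broken (reactants):
  C–C: 1 × 351 = 351
  C–H: 6 × 406 = 2436
  C=C: 1 × 638 = 638
  I–I: 1 × 147 = 147
  Σ(broken) = 3572 kJ
Bonds formed (products):
  C–C: 2 × 351 = 702
  C–H: 6 × 406 = 2436
  C–I: 2 × 249 = 498
  Σ(formed) = 3636 kJ
ΔH = Σ(broken) − Σ(formed) = 3572 − 3636 = −64 kJ

ΔH ≈ −64 kJ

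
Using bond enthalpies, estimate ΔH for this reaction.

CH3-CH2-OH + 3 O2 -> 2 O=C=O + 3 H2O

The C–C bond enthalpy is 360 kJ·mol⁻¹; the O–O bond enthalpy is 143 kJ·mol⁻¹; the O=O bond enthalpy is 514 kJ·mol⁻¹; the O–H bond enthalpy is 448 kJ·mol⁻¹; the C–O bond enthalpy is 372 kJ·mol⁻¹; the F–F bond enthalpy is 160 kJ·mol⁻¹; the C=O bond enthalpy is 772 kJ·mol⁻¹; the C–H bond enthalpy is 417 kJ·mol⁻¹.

Bonds broken (reactants):
  C–C: 1 × 360 = 360
  C–H: 5 × 417 = 2085
  C–O: 1 × 372 = 372
  O–H: 1 × 448 = 448
  O=O: 3 × 514 = 1542
  Σ(broken) = 4807 kJ
Bonds formed (products):
  C=O: 4 × 772 = 3088
  O–H: 6 × 448 = 2688
  Σ(formed) = 5776 kJ
ΔH = Σ(broken) − Σ(formed) = 4807 − 5776 = −969 kJ

ΔH ≈ −969 kJ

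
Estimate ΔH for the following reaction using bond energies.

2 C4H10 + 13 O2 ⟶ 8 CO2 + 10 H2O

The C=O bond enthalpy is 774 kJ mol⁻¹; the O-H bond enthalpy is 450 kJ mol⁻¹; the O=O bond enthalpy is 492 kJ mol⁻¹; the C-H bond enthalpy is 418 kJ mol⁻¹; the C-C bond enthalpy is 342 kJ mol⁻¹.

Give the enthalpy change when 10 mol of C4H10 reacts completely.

ΔH = −22880 kJ

Bonds broken (reactants):
  C-C: 6 × 342 = 2052
  C-H: 20 × 418 = 8360
  O=O: 13 × 492 = 6396
  Σ(broken) = 16808 kJ
Bonds formed (products):
  C=O: 16 × 774 = 12384
  O-H: 20 × 450 = 9000
  Σ(formed) = 21384 kJ
ΔH = Σ(broken) − Σ(formed) = 16808 − 21384 = −4576 kJ
For 5× the reaction as written: 5 × (−4576) = −22880 kJ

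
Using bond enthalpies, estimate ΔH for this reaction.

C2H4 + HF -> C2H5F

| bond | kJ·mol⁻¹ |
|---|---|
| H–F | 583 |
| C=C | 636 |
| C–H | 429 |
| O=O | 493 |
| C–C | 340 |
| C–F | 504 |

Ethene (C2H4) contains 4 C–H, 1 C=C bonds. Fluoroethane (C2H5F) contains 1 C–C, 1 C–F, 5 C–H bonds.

Bonds broken (reactants):
  C–H: 4 × 429 = 1716
  C=C: 1 × 636 = 636
  H–F: 1 × 583 = 583
  Σ(broken) = 2935 kJ
Bonds formed (products):
  C–C: 1 × 340 = 340
  C–F: 1 × 504 = 504
  C–H: 5 × 429 = 2145
  Σ(formed) = 2989 kJ
ΔH = Σ(broken) − Σ(formed) = 2935 − 2989 = −54 kJ

ΔH ≈ −54 kJ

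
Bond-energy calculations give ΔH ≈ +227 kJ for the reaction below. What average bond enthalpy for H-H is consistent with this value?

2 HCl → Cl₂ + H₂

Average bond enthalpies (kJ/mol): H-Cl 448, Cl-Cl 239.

D(H-H) ≈ 430 kJ/mol

Let D be the H-H bond energy.
Σ(broken) = 2×448 = 896
Σ(formed) = 1×239 + 1×D = 239 + D
ΔH = Σ(broken) − Σ(formed) = (896) − (239 + D) = +657 − D
Setting this equal to +227 kJ gives D = 430 kJ/mol.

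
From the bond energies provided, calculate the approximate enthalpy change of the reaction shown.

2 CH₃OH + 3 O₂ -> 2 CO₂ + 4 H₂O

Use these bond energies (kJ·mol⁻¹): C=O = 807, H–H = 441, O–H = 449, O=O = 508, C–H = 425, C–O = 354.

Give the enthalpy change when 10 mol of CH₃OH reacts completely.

ΔH = −5700 kJ

Bonds broken (reactants):
  C–H: 6 × 425 = 2550
  C–O: 2 × 354 = 708
  O–H: 2 × 449 = 898
  O=O: 3 × 508 = 1524
  Σ(broken) = 5680 kJ
Bonds formed (products):
  C=O: 4 × 807 = 3228
  O–H: 8 × 449 = 3592
  Σ(formed) = 6820 kJ
ΔH = Σ(broken) − Σ(formed) = 5680 − 6820 = −1140 kJ
For 5× the reaction as written: 5 × (−1140) = −5700 kJ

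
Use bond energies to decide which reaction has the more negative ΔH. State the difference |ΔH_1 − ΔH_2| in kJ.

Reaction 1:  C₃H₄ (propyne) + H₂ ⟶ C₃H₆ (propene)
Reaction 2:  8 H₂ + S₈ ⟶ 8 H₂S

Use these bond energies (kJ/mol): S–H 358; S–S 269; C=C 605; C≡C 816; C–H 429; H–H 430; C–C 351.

Reaction 1:
  Bonds broken (reactants):
    C≡C: 1 × 816 = 816
    C–C: 1 × 351 = 351
    C–H: 4 × 429 = 1716
    H–H: 1 × 430 = 430
    Σ(broken) = 3313 kJ
  Bonds formed (products):
    C–C: 1 × 351 = 351
    C–H: 6 × 429 = 2574
    C=C: 1 × 605 = 605
    Σ(formed) = 3530 kJ
  ΔH_1 = 3313 − 3530 = −217 kJ
Reaction 2:
  Bonds broken (reactants):
    H–H: 8 × 430 = 3440
    S–S: 8 × 269 = 2152
    Σ(broken) = 5592 kJ
  Bonds formed (products):
    S–H: 16 × 358 = 5728
    Σ(formed) = 5728 kJ
  ΔH_2 = 5592 − 5728 = −136 kJ
ΔH_1 − ΔH_2 = −81 kJ, so reaction 1 has the more negative ΔH; |ΔH_1 − ΔH_2| = 81 kJ.

Reaction 1, by 81 kJ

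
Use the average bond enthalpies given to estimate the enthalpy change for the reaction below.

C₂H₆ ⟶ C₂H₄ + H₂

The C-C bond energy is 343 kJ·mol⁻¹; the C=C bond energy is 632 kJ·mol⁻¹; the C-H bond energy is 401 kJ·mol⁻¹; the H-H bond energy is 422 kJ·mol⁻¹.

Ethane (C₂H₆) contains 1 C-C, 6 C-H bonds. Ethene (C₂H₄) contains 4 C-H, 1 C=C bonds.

ΔH ≈ +91 kJ

Bonds broken (reactants):
  C-C: 1 × 343 = 343
  C-H: 6 × 401 = 2406
  Σ(broken) = 2749 kJ
Bonds formed (products):
  C-H: 4 × 401 = 1604
  C=C: 1 × 632 = 632
  H-H: 1 × 422 = 422
  Σ(formed) = 2658 kJ
ΔH = Σ(broken) − Σ(formed) = 2749 − 2658 = +91 kJ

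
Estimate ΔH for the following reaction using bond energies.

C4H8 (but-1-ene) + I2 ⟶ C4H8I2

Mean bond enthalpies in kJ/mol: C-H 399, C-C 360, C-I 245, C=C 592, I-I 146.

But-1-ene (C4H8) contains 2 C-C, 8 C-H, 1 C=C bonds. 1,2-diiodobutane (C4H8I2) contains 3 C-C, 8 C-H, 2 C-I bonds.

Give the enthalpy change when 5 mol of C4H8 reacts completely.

ΔH = −560 kJ

Bonds broken (reactants):
  C-C: 2 × 360 = 720
  C-H: 8 × 399 = 3192
  C=C: 1 × 592 = 592
  I-I: 1 × 146 = 146
  Σ(broken) = 4650 kJ
Bonds formed (products):
  C-C: 3 × 360 = 1080
  C-H: 8 × 399 = 3192
  C-I: 2 × 245 = 490
  Σ(formed) = 4762 kJ
ΔH = Σ(broken) − Σ(formed) = 4650 − 4762 = −112 kJ
For 5× the reaction as written: 5 × (−112) = −560 kJ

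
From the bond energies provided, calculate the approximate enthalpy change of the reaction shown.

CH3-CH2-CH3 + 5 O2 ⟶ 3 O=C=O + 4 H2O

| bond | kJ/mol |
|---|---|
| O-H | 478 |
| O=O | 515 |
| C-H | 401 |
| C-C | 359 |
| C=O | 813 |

ΔH ≈ −2201 kJ

Bonds broken (reactants):
  C-C: 2 × 359 = 718
  C-H: 8 × 401 = 3208
  O=O: 5 × 515 = 2575
  Σ(broken) = 6501 kJ
Bonds formed (products):
  C=O: 6 × 813 = 4878
  O-H: 8 × 478 = 3824
  Σ(formed) = 8702 kJ
ΔH = Σ(broken) − Σ(formed) = 6501 − 8702 = −2201 kJ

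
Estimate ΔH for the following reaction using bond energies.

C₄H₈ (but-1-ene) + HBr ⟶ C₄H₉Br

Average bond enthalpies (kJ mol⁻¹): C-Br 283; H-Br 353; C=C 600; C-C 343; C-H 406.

ΔH ≈ −79 kJ

Bonds broken (reactants):
  C-C: 2 × 343 = 686
  C-H: 8 × 406 = 3248
  C=C: 1 × 600 = 600
  H-Br: 1 × 353 = 353
  Σ(broken) = 4887 kJ
Bonds formed (products):
  C-Br: 1 × 283 = 283
  C-C: 3 × 343 = 1029
  C-H: 9 × 406 = 3654
  Σ(formed) = 4966 kJ
ΔH = Σ(broken) − Σ(formed) = 4887 − 4966 = −79 kJ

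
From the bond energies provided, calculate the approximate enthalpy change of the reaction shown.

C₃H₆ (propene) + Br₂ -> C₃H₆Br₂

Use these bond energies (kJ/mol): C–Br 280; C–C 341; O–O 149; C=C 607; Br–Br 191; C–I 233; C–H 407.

ΔH ≈ −103 kJ

Bonds broken (reactants):
  Br–Br: 1 × 191 = 191
  C–C: 1 × 341 = 341
  C–H: 6 × 407 = 2442
  C=C: 1 × 607 = 607
  Σ(broken) = 3581 kJ
Bonds formed (products):
  C–Br: 2 × 280 = 560
  C–C: 2 × 341 = 682
  C–H: 6 × 407 = 2442
  Σ(formed) = 3684 kJ
ΔH = Σ(broken) − Σ(formed) = 3581 − 3684 = −103 kJ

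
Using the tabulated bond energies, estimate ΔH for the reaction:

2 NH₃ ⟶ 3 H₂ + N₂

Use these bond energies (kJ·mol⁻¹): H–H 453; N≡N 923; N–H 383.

ΔH ≈ +16 kJ

Bonds broken (reactants):
  N–H: 6 × 383 = 2298
  Σ(broken) = 2298 kJ
Bonds formed (products):
  H–H: 3 × 453 = 1359
  N≡N: 1 × 923 = 923
  Σ(formed) = 2282 kJ
ΔH = Σ(broken) − Σ(formed) = 2298 − 2282 = +16 kJ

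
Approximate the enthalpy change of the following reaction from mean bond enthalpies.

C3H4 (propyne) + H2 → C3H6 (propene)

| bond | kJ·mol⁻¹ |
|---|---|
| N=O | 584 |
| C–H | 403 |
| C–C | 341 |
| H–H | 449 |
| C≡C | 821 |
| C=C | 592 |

Bonds broken (reactants):
  C≡C: 1 × 821 = 821
  C–C: 1 × 341 = 341
  C–H: 4 × 403 = 1612
  H–H: 1 × 449 = 449
  Σ(broken) = 3223 kJ
Bonds formed (products):
  C–C: 1 × 341 = 341
  C–H: 6 × 403 = 2418
  C=C: 1 × 592 = 592
  Σ(formed) = 3351 kJ
ΔH = Σ(broken) − Σ(formed) = 3223 − 3351 = −128 kJ

ΔH ≈ −128 kJ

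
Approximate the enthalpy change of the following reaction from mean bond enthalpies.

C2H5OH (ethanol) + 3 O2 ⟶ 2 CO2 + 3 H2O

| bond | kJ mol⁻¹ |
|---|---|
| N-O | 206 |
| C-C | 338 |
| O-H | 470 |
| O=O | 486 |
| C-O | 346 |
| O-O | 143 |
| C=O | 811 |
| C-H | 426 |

ΔH ≈ −1322 kJ

Bonds broken (reactants):
  C-C: 1 × 338 = 338
  C-H: 5 × 426 = 2130
  C-O: 1 × 346 = 346
  O-H: 1 × 470 = 470
  O=O: 3 × 486 = 1458
  Σ(broken) = 4742 kJ
Bonds formed (products):
  C=O: 4 × 811 = 3244
  O-H: 6 × 470 = 2820
  Σ(formed) = 6064 kJ
ΔH = Σ(broken) − Σ(formed) = 4742 − 6064 = −1322 kJ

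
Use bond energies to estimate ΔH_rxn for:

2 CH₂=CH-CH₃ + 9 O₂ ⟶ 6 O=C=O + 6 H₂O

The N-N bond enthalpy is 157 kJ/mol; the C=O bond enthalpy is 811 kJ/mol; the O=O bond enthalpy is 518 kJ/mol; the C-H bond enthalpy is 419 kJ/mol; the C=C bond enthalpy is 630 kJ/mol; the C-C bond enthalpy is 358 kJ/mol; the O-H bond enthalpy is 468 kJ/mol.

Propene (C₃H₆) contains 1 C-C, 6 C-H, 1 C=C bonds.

Bonds broken (reactants):
  C-C: 2 × 358 = 716
  C-H: 12 × 419 = 5028
  C=C: 2 × 630 = 1260
  O=O: 9 × 518 = 4662
  Σ(broken) = 11666 kJ
Bonds formed (products):
  C=O: 12 × 811 = 9732
  O-H: 12 × 468 = 5616
  Σ(formed) = 15348 kJ
ΔH = Σ(broken) − Σ(formed) = 11666 − 15348 = −3682 kJ

ΔH ≈ −3682 kJ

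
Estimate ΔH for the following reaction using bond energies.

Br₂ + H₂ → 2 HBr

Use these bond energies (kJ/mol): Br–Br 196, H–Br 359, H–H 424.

ΔH ≈ −98 kJ

Bonds broken (reactants):
  Br–Br: 1 × 196 = 196
  H–H: 1 × 424 = 424
  Σ(broken) = 620 kJ
Bonds formed (products):
  H–Br: 2 × 359 = 718
  Σ(formed) = 718 kJ
ΔH = Σ(broken) − Σ(formed) = 620 − 718 = −98 kJ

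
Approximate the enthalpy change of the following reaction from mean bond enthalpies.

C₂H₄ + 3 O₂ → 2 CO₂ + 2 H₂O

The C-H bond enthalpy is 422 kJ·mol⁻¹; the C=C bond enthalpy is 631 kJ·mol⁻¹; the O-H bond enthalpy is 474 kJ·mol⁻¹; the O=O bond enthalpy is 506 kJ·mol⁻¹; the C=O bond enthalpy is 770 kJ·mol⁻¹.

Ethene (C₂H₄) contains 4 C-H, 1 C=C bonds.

ΔH ≈ −1139 kJ

Bonds broken (reactants):
  C-H: 4 × 422 = 1688
  C=C: 1 × 631 = 631
  O=O: 3 × 506 = 1518
  Σ(broken) = 3837 kJ
Bonds formed (products):
  C=O: 4 × 770 = 3080
  O-H: 4 × 474 = 1896
  Σ(formed) = 4976 kJ
ΔH = Σ(broken) − Σ(formed) = 3837 − 4976 = −1139 kJ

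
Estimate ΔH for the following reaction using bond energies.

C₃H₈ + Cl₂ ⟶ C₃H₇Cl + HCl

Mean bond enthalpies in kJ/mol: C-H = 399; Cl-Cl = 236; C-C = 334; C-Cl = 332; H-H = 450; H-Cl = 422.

ΔH ≈ −119 kJ

Bonds broken (reactants):
  C-C: 2 × 334 = 668
  C-H: 8 × 399 = 3192
  Cl-Cl: 1 × 236 = 236
  Σ(broken) = 4096 kJ
Bonds formed (products):
  C-C: 2 × 334 = 668
  C-Cl: 1 × 332 = 332
  C-H: 7 × 399 = 2793
  H-Cl: 1 × 422 = 422
  Σ(formed) = 4215 kJ
ΔH = Σ(broken) − Σ(formed) = 4096 − 4215 = −119 kJ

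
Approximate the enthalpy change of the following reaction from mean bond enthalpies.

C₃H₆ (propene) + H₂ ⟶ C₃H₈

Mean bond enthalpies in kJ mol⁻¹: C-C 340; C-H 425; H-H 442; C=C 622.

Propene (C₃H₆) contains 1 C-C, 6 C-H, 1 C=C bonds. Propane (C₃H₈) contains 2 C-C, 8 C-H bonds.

Bonds broken (reactants):
  C-C: 1 × 340 = 340
  C-H: 6 × 425 = 2550
  C=C: 1 × 622 = 622
  H-H: 1 × 442 = 442
  Σ(broken) = 3954 kJ
Bonds formed (products):
  C-C: 2 × 340 = 680
  C-H: 8 × 425 = 3400
  Σ(formed) = 4080 kJ
ΔH = Σ(broken) − Σ(formed) = 3954 − 4080 = −126 kJ

ΔH ≈ −126 kJ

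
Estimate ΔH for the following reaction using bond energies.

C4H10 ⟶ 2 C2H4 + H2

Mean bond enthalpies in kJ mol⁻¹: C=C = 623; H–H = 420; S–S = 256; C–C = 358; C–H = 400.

Bonds broken (reactants):
  C–C: 3 × 358 = 1074
  C–H: 10 × 400 = 4000
  Σ(broken) = 5074 kJ
Bonds formed (products):
  C–H: 8 × 400 = 3200
  C=C: 2 × 623 = 1246
  H–H: 1 × 420 = 420
  Σ(formed) = 4866 kJ
ΔH = Σ(broken) − Σ(formed) = 5074 − 4866 = +208 kJ

ΔH ≈ +208 kJ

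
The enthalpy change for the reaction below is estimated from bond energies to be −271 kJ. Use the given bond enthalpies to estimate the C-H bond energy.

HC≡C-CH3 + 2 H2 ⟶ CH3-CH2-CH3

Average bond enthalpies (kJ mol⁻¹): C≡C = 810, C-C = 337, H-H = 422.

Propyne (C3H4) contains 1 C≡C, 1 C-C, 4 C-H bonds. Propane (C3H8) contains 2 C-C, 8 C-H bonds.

Let D be the C-H bond energy.
Σ(broken) = 1×810 + 1×337 + 4×D + 2×422 = 1991 + 4D
Σ(formed) = 2×337 + 8×D = 674 + 8D
ΔH = Σ(broken) − Σ(formed) = (1991 + 4D) − (674 + 8D) = +1317 − 4D
Setting this equal to −271 kJ gives 4D = 1588, so D = 397 kJ/mol.

D(C-H) ≈ 397 kJ/mol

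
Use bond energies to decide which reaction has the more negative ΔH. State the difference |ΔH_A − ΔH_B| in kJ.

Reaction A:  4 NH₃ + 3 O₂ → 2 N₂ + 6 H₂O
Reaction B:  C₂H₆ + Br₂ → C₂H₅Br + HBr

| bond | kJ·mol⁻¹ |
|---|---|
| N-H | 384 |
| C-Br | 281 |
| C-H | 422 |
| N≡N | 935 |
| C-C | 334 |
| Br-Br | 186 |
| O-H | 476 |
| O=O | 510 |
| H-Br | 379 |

Reaction A, by 1392 kJ

Reaction A:
  Bonds broken (reactants):
    N-H: 12 × 384 = 4608
    O=O: 3 × 510 = 1530
    Σ(broken) = 6138 kJ
  Bonds formed (products):
    N≡N: 2 × 935 = 1870
    O-H: 12 × 476 = 5712
    Σ(formed) = 7582 kJ
  ΔH_A = 6138 − 7582 = −1444 kJ
Reaction B:
  Bonds broken (reactants):
    Br-Br: 1 × 186 = 186
    C-C: 1 × 334 = 334
    C-H: 6 × 422 = 2532
    Σ(broken) = 3052 kJ
  Bonds formed (products):
    C-Br: 1 × 281 = 281
    C-C: 1 × 334 = 334
    C-H: 5 × 422 = 2110
    H-Br: 1 × 379 = 379
    Σ(formed) = 3104 kJ
  ΔH_B = 3052 − 3104 = −52 kJ
ΔH_A − ΔH_B = −1392 kJ, so reaction A has the more negative ΔH; |ΔH_A − ΔH_B| = 1392 kJ.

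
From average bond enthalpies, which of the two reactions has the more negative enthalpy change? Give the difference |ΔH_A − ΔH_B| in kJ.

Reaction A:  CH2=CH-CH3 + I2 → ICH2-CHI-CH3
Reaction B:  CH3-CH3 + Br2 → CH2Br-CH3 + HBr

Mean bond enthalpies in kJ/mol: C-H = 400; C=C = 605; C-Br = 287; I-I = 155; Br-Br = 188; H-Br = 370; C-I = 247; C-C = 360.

Reaction A, by 25 kJ

Reaction A:
  Bonds broken (reactants):
    C-C: 1 × 360 = 360
    C-H: 6 × 400 = 2400
    C=C: 1 × 605 = 605
    I-I: 1 × 155 = 155
    Σ(broken) = 3520 kJ
  Bonds formed (products):
    C-C: 2 × 360 = 720
    C-H: 6 × 400 = 2400
    C-I: 2 × 247 = 494
    Σ(formed) = 3614 kJ
  ΔH_A = 3520 − 3614 = −94 kJ
Reaction B:
  Bonds broken (reactants):
    Br-Br: 1 × 188 = 188
    C-C: 1 × 360 = 360
    C-H: 6 × 400 = 2400
    Σ(broken) = 2948 kJ
  Bonds formed (products):
    C-Br: 1 × 287 = 287
    C-C: 1 × 360 = 360
    C-H: 5 × 400 = 2000
    H-Br: 1 × 370 = 370
    Σ(formed) = 3017 kJ
  ΔH_B = 2948 − 3017 = −69 kJ
ΔH_A − ΔH_B = −25 kJ, so reaction A has the more negative ΔH; |ΔH_A − ΔH_B| = 25 kJ.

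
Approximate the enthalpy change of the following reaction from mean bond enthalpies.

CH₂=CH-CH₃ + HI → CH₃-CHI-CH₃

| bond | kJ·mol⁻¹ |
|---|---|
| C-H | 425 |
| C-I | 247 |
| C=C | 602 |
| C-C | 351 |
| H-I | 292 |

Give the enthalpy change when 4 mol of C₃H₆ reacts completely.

ΔH = −516 kJ

Bonds broken (reactants):
  C-C: 1 × 351 = 351
  C-H: 6 × 425 = 2550
  C=C: 1 × 602 = 602
  H-I: 1 × 292 = 292
  Σ(broken) = 3795 kJ
Bonds formed (products):
  C-C: 2 × 351 = 702
  C-H: 7 × 425 = 2975
  C-I: 1 × 247 = 247
  Σ(formed) = 3924 kJ
ΔH = Σ(broken) − Σ(formed) = 3795 − 3924 = −129 kJ
For 4× the reaction as written: 4 × (−129) = −516 kJ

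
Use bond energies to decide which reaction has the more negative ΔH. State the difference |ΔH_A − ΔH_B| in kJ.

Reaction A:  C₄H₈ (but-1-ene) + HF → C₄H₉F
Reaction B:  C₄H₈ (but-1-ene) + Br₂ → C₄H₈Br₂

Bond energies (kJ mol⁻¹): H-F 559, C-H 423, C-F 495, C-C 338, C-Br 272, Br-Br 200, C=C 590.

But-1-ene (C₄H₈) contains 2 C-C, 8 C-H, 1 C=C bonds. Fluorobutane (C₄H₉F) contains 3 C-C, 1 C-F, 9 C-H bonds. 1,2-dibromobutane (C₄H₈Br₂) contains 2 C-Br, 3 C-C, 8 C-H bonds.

Reaction A:
  Bonds broken (reactants):
    C-C: 2 × 338 = 676
    C-H: 8 × 423 = 3384
    C=C: 1 × 590 = 590
    H-F: 1 × 559 = 559
    Σ(broken) = 5209 kJ
  Bonds formed (products):
    C-C: 3 × 338 = 1014
    C-F: 1 × 495 = 495
    C-H: 9 × 423 = 3807
    Σ(formed) = 5316 kJ
  ΔH_A = 5209 − 5316 = −107 kJ
Reaction B:
  Bonds broken (reactants):
    Br-Br: 1 × 200 = 200
    C-C: 2 × 338 = 676
    C-H: 8 × 423 = 3384
    C=C: 1 × 590 = 590
    Σ(broken) = 4850 kJ
  Bonds formed (products):
    C-Br: 2 × 272 = 544
    C-C: 3 × 338 = 1014
    C-H: 8 × 423 = 3384
    Σ(formed) = 4942 kJ
  ΔH_B = 4850 − 4942 = −92 kJ
ΔH_A − ΔH_B = −15 kJ, so reaction A has the more negative ΔH; |ΔH_A − ΔH_B| = 15 kJ.

Reaction A, by 15 kJ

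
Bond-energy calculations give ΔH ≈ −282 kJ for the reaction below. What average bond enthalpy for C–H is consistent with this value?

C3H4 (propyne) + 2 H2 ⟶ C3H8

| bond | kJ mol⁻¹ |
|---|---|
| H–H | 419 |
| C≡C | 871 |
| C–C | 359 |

D(C–H) ≈ 408 kJ/mol

Let D be the C–H bond energy.
Σ(broken) = 1×871 + 1×359 + 4×D + 2×419 = 2068 + 4D
Σ(formed) = 2×359 + 8×D = 718 + 8D
ΔH = Σ(broken) − Σ(formed) = (2068 + 4D) − (718 + 8D) = +1350 − 4D
Setting this equal to −282 kJ gives 4D = 1632, so D = 408 kJ/mol.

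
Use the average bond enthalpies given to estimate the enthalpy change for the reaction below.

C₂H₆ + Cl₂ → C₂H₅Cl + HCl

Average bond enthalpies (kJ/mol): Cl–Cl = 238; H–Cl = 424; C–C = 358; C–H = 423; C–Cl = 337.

Bonds broken (reactants):
  C–C: 1 × 358 = 358
  C–H: 6 × 423 = 2538
  Cl–Cl: 1 × 238 = 238
  Σ(broken) = 3134 kJ
Bonds formed (products):
  C–C: 1 × 358 = 358
  C–Cl: 1 × 337 = 337
  C–H: 5 × 423 = 2115
  H–Cl: 1 × 424 = 424
  Σ(formed) = 3234 kJ
ΔH = Σ(broken) − Σ(formed) = 3134 − 3234 = −100 kJ

ΔH ≈ −100 kJ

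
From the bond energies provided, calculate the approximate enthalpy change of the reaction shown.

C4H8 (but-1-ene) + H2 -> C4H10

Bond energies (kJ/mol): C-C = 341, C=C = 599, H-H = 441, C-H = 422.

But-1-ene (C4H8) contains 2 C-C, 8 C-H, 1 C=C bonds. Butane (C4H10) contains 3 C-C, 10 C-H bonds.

ΔH ≈ −145 kJ

Bonds broken (reactants):
  C-C: 2 × 341 = 682
  C-H: 8 × 422 = 3376
  C=C: 1 × 599 = 599
  H-H: 1 × 441 = 441
  Σ(broken) = 5098 kJ
Bonds formed (products):
  C-C: 3 × 341 = 1023
  C-H: 10 × 422 = 4220
  Σ(formed) = 5243 kJ
ΔH = Σ(broken) − Σ(formed) = 5098 − 5243 = −145 kJ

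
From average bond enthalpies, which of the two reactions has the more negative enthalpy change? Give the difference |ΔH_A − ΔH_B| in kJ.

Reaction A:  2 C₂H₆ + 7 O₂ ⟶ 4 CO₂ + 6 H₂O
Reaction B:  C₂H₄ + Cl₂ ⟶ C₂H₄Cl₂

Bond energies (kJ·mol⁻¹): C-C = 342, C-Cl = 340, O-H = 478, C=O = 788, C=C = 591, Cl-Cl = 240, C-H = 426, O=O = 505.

Reaction A, by 2518 kJ

Reaction A:
  Bonds broken (reactants):
    C-C: 2 × 342 = 684
    C-H: 12 × 426 = 5112
    O=O: 7 × 505 = 3535
    Σ(broken) = 9331 kJ
  Bonds formed (products):
    C=O: 8 × 788 = 6304
    O-H: 12 × 478 = 5736
    Σ(formed) = 12040 kJ
  ΔH_A = 9331 − 12040 = −2709 kJ
Reaction B:
  Bonds broken (reactants):
    C-H: 4 × 426 = 1704
    C=C: 1 × 591 = 591
    Cl-Cl: 1 × 240 = 240
    Σ(broken) = 2535 kJ
  Bonds formed (products):
    C-C: 1 × 342 = 342
    C-Cl: 2 × 340 = 680
    C-H: 4 × 426 = 1704
    Σ(formed) = 2726 kJ
  ΔH_B = 2535 − 2726 = −191 kJ
ΔH_A − ΔH_B = −2518 kJ, so reaction A has the more negative ΔH; |ΔH_A − ΔH_B| = 2518 kJ.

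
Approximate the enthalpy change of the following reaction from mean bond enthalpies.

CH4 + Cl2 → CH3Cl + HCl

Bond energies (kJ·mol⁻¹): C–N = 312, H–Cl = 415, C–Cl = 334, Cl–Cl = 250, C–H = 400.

ΔH ≈ −99 kJ

Bonds broken (reactants):
  C–H: 4 × 400 = 1600
  Cl–Cl: 1 × 250 = 250
  Σ(broken) = 1850 kJ
Bonds formed (products):
  C–Cl: 1 × 334 = 334
  C–H: 3 × 400 = 1200
  H–Cl: 1 × 415 = 415
  Σ(formed) = 1949 kJ
ΔH = Σ(broken) − Σ(formed) = 1850 − 1949 = −99 kJ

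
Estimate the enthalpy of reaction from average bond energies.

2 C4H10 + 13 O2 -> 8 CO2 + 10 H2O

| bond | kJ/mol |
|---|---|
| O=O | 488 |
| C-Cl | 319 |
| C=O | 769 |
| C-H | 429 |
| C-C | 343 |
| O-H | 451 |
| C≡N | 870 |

ΔH ≈ −4342 kJ

Bonds broken (reactants):
  C-C: 6 × 343 = 2058
  C-H: 20 × 429 = 8580
  O=O: 13 × 488 = 6344
  Σ(broken) = 16982 kJ
Bonds formed (products):
  C=O: 16 × 769 = 12304
  O-H: 20 × 451 = 9020
  Σ(formed) = 21324 kJ
ΔH = Σ(broken) − Σ(formed) = 16982 − 21324 = −4342 kJ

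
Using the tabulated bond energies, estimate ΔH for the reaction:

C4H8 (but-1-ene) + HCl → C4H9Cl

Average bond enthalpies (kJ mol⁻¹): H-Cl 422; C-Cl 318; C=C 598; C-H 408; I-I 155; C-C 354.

ΔH ≈ −60 kJ

Bonds broken (reactants):
  C-C: 2 × 354 = 708
  C-H: 8 × 408 = 3264
  C=C: 1 × 598 = 598
  H-Cl: 1 × 422 = 422
  Σ(broken) = 4992 kJ
Bonds formed (products):
  C-C: 3 × 354 = 1062
  C-Cl: 1 × 318 = 318
  C-H: 9 × 408 = 3672
  Σ(formed) = 5052 kJ
ΔH = Σ(broken) − Σ(formed) = 4992 − 5052 = −60 kJ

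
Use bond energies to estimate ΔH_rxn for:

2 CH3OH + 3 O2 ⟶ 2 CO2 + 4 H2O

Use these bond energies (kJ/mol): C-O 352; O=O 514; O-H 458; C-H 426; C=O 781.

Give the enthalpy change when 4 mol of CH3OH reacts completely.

Bonds broken (reactants):
  C-H: 6 × 426 = 2556
  C-O: 2 × 352 = 704
  O-H: 2 × 458 = 916
  O=O: 3 × 514 = 1542
  Σ(broken) = 5718 kJ
Bonds formed (products):
  C=O: 4 × 781 = 3124
  O-H: 8 × 458 = 3664
  Σ(formed) = 6788 kJ
ΔH = Σ(broken) − Σ(formed) = 5718 − 6788 = −1070 kJ
For 2× the reaction as written: 2 × (−1070) = −2140 kJ

ΔH = −2140 kJ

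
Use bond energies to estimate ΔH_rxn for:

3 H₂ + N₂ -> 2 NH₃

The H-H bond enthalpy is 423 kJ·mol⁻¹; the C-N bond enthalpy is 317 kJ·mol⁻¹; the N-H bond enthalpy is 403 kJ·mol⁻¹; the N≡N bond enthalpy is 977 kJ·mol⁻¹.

Bonds broken (reactants):
  H-H: 3 × 423 = 1269
  N≡N: 1 × 977 = 977
  Σ(broken) = 2246 kJ
Bonds formed (products):
  N-H: 6 × 403 = 2418
  Σ(formed) = 2418 kJ
ΔH = Σ(broken) − Σ(formed) = 2246 − 2418 = −172 kJ

ΔH ≈ −172 kJ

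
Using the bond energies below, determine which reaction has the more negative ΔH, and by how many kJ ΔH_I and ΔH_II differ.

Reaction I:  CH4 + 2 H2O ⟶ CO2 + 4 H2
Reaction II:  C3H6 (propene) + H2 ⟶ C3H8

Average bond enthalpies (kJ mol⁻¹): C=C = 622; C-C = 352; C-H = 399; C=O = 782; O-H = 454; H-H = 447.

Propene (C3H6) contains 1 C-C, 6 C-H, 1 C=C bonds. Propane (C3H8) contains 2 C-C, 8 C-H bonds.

Reaction II, by 141 kJ

Reaction I:
  Bonds broken (reactants):
    C-H: 4 × 399 = 1596
    O-H: 4 × 454 = 1816
    Σ(broken) = 3412 kJ
  Bonds formed (products):
    C=O: 2 × 782 = 1564
    H-H: 4 × 447 = 1788
    Σ(formed) = 3352 kJ
  ΔH_I = 3412 − 3352 = +60 kJ
Reaction II:
  Bonds broken (reactants):
    C-C: 1 × 352 = 352
    C-H: 6 × 399 = 2394
    C=C: 1 × 622 = 622
    H-H: 1 × 447 = 447
    Σ(broken) = 3815 kJ
  Bonds formed (products):
    C-C: 2 × 352 = 704
    C-H: 8 × 399 = 3192
    Σ(formed) = 3896 kJ
  ΔH_II = 3815 − 3896 = −81 kJ
ΔH_I − ΔH_II = +141 kJ, so reaction II has the more negative ΔH; |ΔH_I − ΔH_II| = 141 kJ.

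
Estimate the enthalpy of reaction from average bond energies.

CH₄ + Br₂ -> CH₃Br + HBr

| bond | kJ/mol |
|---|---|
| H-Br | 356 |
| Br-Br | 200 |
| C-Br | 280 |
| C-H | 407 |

ΔH ≈ −29 kJ

Bonds broken (reactants):
  Br-Br: 1 × 200 = 200
  C-H: 4 × 407 = 1628
  Σ(broken) = 1828 kJ
Bonds formed (products):
  C-Br: 1 × 280 = 280
  C-H: 3 × 407 = 1221
  H-Br: 1 × 356 = 356
  Σ(formed) = 1857 kJ
ΔH = Σ(broken) − Σ(formed) = 1828 − 1857 = −29 kJ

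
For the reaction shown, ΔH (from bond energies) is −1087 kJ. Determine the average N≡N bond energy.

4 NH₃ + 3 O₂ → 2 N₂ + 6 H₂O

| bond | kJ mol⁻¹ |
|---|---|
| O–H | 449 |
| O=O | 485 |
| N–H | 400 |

Let D be the N≡N bond energy.
Σ(broken) = 12×400 + 3×485 = 6255
Σ(formed) = 2×D + 12×449 = 5388 + 2D
ΔH = Σ(broken) − Σ(formed) = (6255) − (5388 + 2D) = +867 − 2D
Setting this equal to −1087 kJ gives 2D = 1954, so D = 977 kJ/mol.

D(N≡N) ≈ 977 kJ/mol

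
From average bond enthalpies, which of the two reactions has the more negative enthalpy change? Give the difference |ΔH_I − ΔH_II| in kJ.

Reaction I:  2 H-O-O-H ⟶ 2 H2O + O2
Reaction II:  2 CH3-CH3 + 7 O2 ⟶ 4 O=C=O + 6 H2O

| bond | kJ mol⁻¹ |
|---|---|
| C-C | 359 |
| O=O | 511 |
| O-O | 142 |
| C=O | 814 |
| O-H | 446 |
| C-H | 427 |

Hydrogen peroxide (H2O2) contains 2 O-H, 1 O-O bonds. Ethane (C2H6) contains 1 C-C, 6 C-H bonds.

Reaction I:
  Bonds broken (reactants):
    O-H: 4 × 446 = 1784
    O-O: 2 × 142 = 284
    Σ(broken) = 2068 kJ
  Bonds formed (products):
    O-H: 4 × 446 = 1784
    O=O: 1 × 511 = 511
    Σ(formed) = 2295 kJ
  ΔH_I = 2068 − 2295 = −227 kJ
Reaction II:
  Bonds broken (reactants):
    C-C: 2 × 359 = 718
    C-H: 12 × 427 = 5124
    O=O: 7 × 511 = 3577
    Σ(broken) = 9419 kJ
  Bonds formed (products):
    C=O: 8 × 814 = 6512
    O-H: 12 × 446 = 5352
    Σ(formed) = 11864 kJ
  ΔH_II = 9419 − 11864 = −2445 kJ
ΔH_I − ΔH_II = +2218 kJ, so reaction II has the more negative ΔH; |ΔH_I − ΔH_II| = 2218 kJ.

Reaction II, by 2218 kJ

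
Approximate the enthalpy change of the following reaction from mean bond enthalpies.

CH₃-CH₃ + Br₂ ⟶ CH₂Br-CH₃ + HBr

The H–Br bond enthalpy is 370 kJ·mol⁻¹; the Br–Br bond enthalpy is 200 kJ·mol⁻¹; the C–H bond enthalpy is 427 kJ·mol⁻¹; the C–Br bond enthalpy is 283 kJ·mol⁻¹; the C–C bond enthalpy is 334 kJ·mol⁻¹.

ΔH ≈ −26 kJ

Bonds broken (reactants):
  Br–Br: 1 × 200 = 200
  C–C: 1 × 334 = 334
  C–H: 6 × 427 = 2562
  Σ(broken) = 3096 kJ
Bonds formed (products):
  C–Br: 1 × 283 = 283
  C–C: 1 × 334 = 334
  C–H: 5 × 427 = 2135
  H–Br: 1 × 370 = 370
  Σ(formed) = 3122 kJ
ΔH = Σ(broken) − Σ(formed) = 3096 − 3122 = −26 kJ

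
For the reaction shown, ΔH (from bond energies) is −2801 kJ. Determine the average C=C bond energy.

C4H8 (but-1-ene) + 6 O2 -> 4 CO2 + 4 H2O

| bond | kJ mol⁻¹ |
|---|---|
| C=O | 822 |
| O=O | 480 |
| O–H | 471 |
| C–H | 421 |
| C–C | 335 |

Let D be the C=C bond energy.
Σ(broken) = 2×335 + 8×421 + 1×D + 6×480 = 6918 + D
Σ(formed) = 8×822 + 8×471 = 10344
ΔH = Σ(broken) − Σ(formed) = (6918 + D) − (10344) = −3426 + D
Setting this equal to −2801 kJ gives D = 625 kJ/mol.

D(C=C) ≈ 625 kJ/mol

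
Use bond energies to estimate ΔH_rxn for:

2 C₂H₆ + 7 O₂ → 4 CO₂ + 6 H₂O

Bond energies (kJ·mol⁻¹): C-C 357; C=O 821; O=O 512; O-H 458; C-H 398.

Bonds broken (reactants):
  C-C: 2 × 357 = 714
  C-H: 12 × 398 = 4776
  O=O: 7 × 512 = 3584
  Σ(broken) = 9074 kJ
Bonds formed (products):
  C=O: 8 × 821 = 6568
  O-H: 12 × 458 = 5496
  Σ(formed) = 12064 kJ
ΔH = Σ(broken) − Σ(formed) = 9074 − 12064 = −2990 kJ

ΔH ≈ −2990 kJ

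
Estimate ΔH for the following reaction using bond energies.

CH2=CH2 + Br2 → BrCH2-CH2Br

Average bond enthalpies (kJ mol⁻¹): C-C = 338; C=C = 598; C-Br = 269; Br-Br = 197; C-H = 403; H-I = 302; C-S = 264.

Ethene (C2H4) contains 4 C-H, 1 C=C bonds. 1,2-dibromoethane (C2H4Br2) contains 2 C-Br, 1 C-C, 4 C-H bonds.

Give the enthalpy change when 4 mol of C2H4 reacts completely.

Bonds broken (reactants):
  Br-Br: 1 × 197 = 197
  C-H: 4 × 403 = 1612
  C=C: 1 × 598 = 598
  Σ(broken) = 2407 kJ
Bonds formed (products):
  C-Br: 2 × 269 = 538
  C-C: 1 × 338 = 338
  C-H: 4 × 403 = 1612
  Σ(formed) = 2488 kJ
ΔH = Σ(broken) − Σ(formed) = 2407 − 2488 = −81 kJ
For 4× the reaction as written: 4 × (−81) = −324 kJ

ΔH = −324 kJ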